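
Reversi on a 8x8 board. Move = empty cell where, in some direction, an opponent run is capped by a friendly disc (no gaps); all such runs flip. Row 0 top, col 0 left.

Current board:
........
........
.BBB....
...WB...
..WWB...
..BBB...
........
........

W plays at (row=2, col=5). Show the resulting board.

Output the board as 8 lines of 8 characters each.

Place W at (2,5); scan 8 dirs for brackets.
Dir NW: first cell '.' (not opp) -> no flip
Dir N: first cell '.' (not opp) -> no flip
Dir NE: first cell '.' (not opp) -> no flip
Dir W: first cell '.' (not opp) -> no flip
Dir E: first cell '.' (not opp) -> no flip
Dir SW: opp run (3,4) capped by W -> flip
Dir S: first cell '.' (not opp) -> no flip
Dir SE: first cell '.' (not opp) -> no flip
All flips: (3,4)

Answer: ........
........
.BBB.W..
...WW...
..WWB...
..BBB...
........
........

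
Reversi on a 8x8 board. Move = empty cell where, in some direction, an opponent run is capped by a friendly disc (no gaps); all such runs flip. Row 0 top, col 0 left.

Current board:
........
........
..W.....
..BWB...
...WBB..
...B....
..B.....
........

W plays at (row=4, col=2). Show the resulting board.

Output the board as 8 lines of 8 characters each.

Answer: ........
........
..W.....
..WWB...
..WWBB..
...B....
..B.....
........

Derivation:
Place W at (4,2); scan 8 dirs for brackets.
Dir NW: first cell '.' (not opp) -> no flip
Dir N: opp run (3,2) capped by W -> flip
Dir NE: first cell 'W' (not opp) -> no flip
Dir W: first cell '.' (not opp) -> no flip
Dir E: first cell 'W' (not opp) -> no flip
Dir SW: first cell '.' (not opp) -> no flip
Dir S: first cell '.' (not opp) -> no flip
Dir SE: opp run (5,3), next='.' -> no flip
All flips: (3,2)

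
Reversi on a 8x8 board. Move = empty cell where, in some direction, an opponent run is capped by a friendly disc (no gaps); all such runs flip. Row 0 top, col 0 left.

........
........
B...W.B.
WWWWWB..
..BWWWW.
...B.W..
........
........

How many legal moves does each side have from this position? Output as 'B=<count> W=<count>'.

Answer: B=8 W=10

Derivation:
-- B to move --
(1,3): flips 1 -> legal
(1,4): no bracket -> illegal
(1,5): flips 2 -> legal
(2,1): no bracket -> illegal
(2,2): flips 1 -> legal
(2,3): flips 2 -> legal
(2,5): no bracket -> illegal
(3,6): no bracket -> illegal
(3,7): no bracket -> illegal
(4,0): flips 1 -> legal
(4,1): no bracket -> illegal
(4,7): flips 4 -> legal
(5,2): no bracket -> illegal
(5,4): no bracket -> illegal
(5,6): no bracket -> illegal
(5,7): flips 1 -> legal
(6,4): no bracket -> illegal
(6,5): flips 2 -> legal
(6,6): no bracket -> illegal
B mobility = 8
-- W to move --
(1,0): flips 1 -> legal
(1,1): no bracket -> illegal
(1,5): no bracket -> illegal
(1,6): no bracket -> illegal
(1,7): flips 2 -> legal
(2,1): no bracket -> illegal
(2,5): flips 1 -> legal
(2,7): no bracket -> illegal
(3,6): flips 1 -> legal
(3,7): no bracket -> illegal
(4,1): flips 1 -> legal
(5,1): flips 1 -> legal
(5,2): flips 1 -> legal
(5,4): no bracket -> illegal
(6,2): flips 1 -> legal
(6,3): flips 1 -> legal
(6,4): flips 2 -> legal
W mobility = 10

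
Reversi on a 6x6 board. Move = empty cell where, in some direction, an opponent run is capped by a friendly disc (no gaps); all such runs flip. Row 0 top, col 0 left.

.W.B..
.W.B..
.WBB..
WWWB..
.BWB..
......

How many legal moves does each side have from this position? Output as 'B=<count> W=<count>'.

Answer: B=6 W=11

Derivation:
-- B to move --
(0,0): flips 1 -> legal
(0,2): no bracket -> illegal
(1,0): flips 2 -> legal
(1,2): no bracket -> illegal
(2,0): flips 1 -> legal
(4,0): flips 1 -> legal
(5,1): flips 1 -> legal
(5,2): flips 2 -> legal
(5,3): no bracket -> illegal
B mobility = 6
-- W to move --
(0,2): no bracket -> illegal
(0,4): flips 2 -> legal
(1,2): flips 1 -> legal
(1,4): flips 1 -> legal
(2,4): flips 3 -> legal
(3,4): flips 1 -> legal
(4,0): flips 1 -> legal
(4,4): flips 3 -> legal
(5,0): flips 1 -> legal
(5,1): flips 1 -> legal
(5,2): flips 1 -> legal
(5,3): no bracket -> illegal
(5,4): flips 1 -> legal
W mobility = 11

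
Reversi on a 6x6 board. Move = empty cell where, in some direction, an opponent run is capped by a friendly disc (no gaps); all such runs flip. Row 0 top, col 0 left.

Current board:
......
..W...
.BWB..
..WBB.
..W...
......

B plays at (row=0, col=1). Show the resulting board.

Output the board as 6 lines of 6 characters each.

Answer: .B....
..B...
.BWB..
..WBB.
..W...
......

Derivation:
Place B at (0,1); scan 8 dirs for brackets.
Dir NW: edge -> no flip
Dir N: edge -> no flip
Dir NE: edge -> no flip
Dir W: first cell '.' (not opp) -> no flip
Dir E: first cell '.' (not opp) -> no flip
Dir SW: first cell '.' (not opp) -> no flip
Dir S: first cell '.' (not opp) -> no flip
Dir SE: opp run (1,2) capped by B -> flip
All flips: (1,2)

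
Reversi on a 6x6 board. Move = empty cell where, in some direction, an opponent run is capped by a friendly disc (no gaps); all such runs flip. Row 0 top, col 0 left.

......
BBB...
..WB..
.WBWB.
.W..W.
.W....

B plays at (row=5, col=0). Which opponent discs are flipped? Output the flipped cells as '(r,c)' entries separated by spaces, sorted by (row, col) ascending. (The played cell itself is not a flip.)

Dir NW: edge -> no flip
Dir N: first cell '.' (not opp) -> no flip
Dir NE: opp run (4,1) capped by B -> flip
Dir W: edge -> no flip
Dir E: opp run (5,1), next='.' -> no flip
Dir SW: edge -> no flip
Dir S: edge -> no flip
Dir SE: edge -> no flip

Answer: (4,1)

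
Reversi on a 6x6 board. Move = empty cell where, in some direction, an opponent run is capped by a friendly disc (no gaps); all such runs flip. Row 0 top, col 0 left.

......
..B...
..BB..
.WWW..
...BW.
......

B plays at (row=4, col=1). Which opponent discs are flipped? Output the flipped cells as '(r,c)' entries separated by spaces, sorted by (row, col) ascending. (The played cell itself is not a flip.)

Answer: (3,2)

Derivation:
Dir NW: first cell '.' (not opp) -> no flip
Dir N: opp run (3,1), next='.' -> no flip
Dir NE: opp run (3,2) capped by B -> flip
Dir W: first cell '.' (not opp) -> no flip
Dir E: first cell '.' (not opp) -> no flip
Dir SW: first cell '.' (not opp) -> no flip
Dir S: first cell '.' (not opp) -> no flip
Dir SE: first cell '.' (not opp) -> no flip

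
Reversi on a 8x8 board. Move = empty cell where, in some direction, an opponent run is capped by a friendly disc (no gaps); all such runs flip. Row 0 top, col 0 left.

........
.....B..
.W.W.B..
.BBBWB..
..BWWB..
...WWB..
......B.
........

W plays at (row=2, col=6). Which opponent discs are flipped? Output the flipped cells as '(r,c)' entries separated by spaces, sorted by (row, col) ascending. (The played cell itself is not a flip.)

Answer: (3,5)

Derivation:
Dir NW: opp run (1,5), next='.' -> no flip
Dir N: first cell '.' (not opp) -> no flip
Dir NE: first cell '.' (not opp) -> no flip
Dir W: opp run (2,5), next='.' -> no flip
Dir E: first cell '.' (not opp) -> no flip
Dir SW: opp run (3,5) capped by W -> flip
Dir S: first cell '.' (not opp) -> no flip
Dir SE: first cell '.' (not opp) -> no flip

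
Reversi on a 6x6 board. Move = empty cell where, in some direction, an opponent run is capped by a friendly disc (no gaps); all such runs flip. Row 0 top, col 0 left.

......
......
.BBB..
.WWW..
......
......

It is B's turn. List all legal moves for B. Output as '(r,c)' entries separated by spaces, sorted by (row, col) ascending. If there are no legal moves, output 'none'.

(2,0): no bracket -> illegal
(2,4): no bracket -> illegal
(3,0): no bracket -> illegal
(3,4): no bracket -> illegal
(4,0): flips 1 -> legal
(4,1): flips 2 -> legal
(4,2): flips 1 -> legal
(4,3): flips 2 -> legal
(4,4): flips 1 -> legal

Answer: (4,0) (4,1) (4,2) (4,3) (4,4)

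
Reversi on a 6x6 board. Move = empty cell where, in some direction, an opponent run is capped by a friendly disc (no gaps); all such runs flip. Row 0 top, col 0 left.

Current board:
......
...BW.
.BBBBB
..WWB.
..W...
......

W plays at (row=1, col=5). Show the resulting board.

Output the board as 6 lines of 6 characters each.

Answer: ......
...BWW
.BBBWB
..WWB.
..W...
......

Derivation:
Place W at (1,5); scan 8 dirs for brackets.
Dir NW: first cell '.' (not opp) -> no flip
Dir N: first cell '.' (not opp) -> no flip
Dir NE: edge -> no flip
Dir W: first cell 'W' (not opp) -> no flip
Dir E: edge -> no flip
Dir SW: opp run (2,4) capped by W -> flip
Dir S: opp run (2,5), next='.' -> no flip
Dir SE: edge -> no flip
All flips: (2,4)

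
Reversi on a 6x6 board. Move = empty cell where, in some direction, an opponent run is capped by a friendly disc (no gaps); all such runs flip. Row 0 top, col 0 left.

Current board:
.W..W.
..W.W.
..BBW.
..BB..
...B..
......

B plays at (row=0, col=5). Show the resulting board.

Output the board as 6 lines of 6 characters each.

Place B at (0,5); scan 8 dirs for brackets.
Dir NW: edge -> no flip
Dir N: edge -> no flip
Dir NE: edge -> no flip
Dir W: opp run (0,4), next='.' -> no flip
Dir E: edge -> no flip
Dir SW: opp run (1,4) capped by B -> flip
Dir S: first cell '.' (not opp) -> no flip
Dir SE: edge -> no flip
All flips: (1,4)

Answer: .W..WB
..W.B.
..BBW.
..BB..
...B..
......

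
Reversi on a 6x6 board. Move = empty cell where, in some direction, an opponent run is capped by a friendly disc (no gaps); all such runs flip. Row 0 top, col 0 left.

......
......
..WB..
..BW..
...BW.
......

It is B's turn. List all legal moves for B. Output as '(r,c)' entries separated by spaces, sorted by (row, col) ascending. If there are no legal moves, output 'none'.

(1,1): no bracket -> illegal
(1,2): flips 1 -> legal
(1,3): no bracket -> illegal
(2,1): flips 1 -> legal
(2,4): no bracket -> illegal
(3,1): no bracket -> illegal
(3,4): flips 1 -> legal
(3,5): no bracket -> illegal
(4,2): no bracket -> illegal
(4,5): flips 1 -> legal
(5,3): no bracket -> illegal
(5,4): no bracket -> illegal
(5,5): no bracket -> illegal

Answer: (1,2) (2,1) (3,4) (4,5)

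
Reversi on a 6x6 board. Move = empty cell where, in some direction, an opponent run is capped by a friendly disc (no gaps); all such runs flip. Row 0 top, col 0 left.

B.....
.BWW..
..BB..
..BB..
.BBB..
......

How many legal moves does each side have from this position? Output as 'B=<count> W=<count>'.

-- B to move --
(0,1): flips 1 -> legal
(0,2): flips 1 -> legal
(0,3): flips 1 -> legal
(0,4): flips 1 -> legal
(1,4): flips 2 -> legal
(2,1): no bracket -> illegal
(2,4): no bracket -> illegal
B mobility = 5
-- W to move --
(0,1): no bracket -> illegal
(0,2): no bracket -> illegal
(1,0): flips 1 -> legal
(1,4): no bracket -> illegal
(2,0): no bracket -> illegal
(2,1): no bracket -> illegal
(2,4): no bracket -> illegal
(3,0): no bracket -> illegal
(3,1): flips 1 -> legal
(3,4): flips 1 -> legal
(4,0): no bracket -> illegal
(4,4): no bracket -> illegal
(5,0): no bracket -> illegal
(5,1): no bracket -> illegal
(5,2): flips 3 -> legal
(5,3): flips 3 -> legal
(5,4): no bracket -> illegal
W mobility = 5

Answer: B=5 W=5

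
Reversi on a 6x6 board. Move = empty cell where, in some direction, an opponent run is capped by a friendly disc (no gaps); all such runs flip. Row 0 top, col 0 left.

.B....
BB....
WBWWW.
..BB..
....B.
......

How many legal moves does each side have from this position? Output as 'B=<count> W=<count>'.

-- B to move --
(1,2): flips 1 -> legal
(1,3): flips 1 -> legal
(1,4): flips 1 -> legal
(1,5): flips 1 -> legal
(2,5): flips 3 -> legal
(3,0): flips 1 -> legal
(3,1): no bracket -> illegal
(3,4): no bracket -> illegal
(3,5): no bracket -> illegal
B mobility = 6
-- W to move --
(0,0): flips 2 -> legal
(0,2): flips 1 -> legal
(1,2): no bracket -> illegal
(3,0): no bracket -> illegal
(3,1): no bracket -> illegal
(3,4): no bracket -> illegal
(3,5): no bracket -> illegal
(4,1): flips 1 -> legal
(4,2): flips 2 -> legal
(4,3): flips 1 -> legal
(4,5): no bracket -> illegal
(5,3): no bracket -> illegal
(5,4): no bracket -> illegal
(5,5): flips 2 -> legal
W mobility = 6

Answer: B=6 W=6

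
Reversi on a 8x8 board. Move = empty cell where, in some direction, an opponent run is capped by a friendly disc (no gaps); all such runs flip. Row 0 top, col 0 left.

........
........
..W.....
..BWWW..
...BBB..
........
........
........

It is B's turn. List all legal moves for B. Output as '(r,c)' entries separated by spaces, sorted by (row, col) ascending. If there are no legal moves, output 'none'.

Answer: (1,1) (1,2) (2,3) (2,4) (2,5) (2,6) (3,6)

Derivation:
(1,1): flips 2 -> legal
(1,2): flips 1 -> legal
(1,3): no bracket -> illegal
(2,1): no bracket -> illegal
(2,3): flips 2 -> legal
(2,4): flips 1 -> legal
(2,5): flips 2 -> legal
(2,6): flips 1 -> legal
(3,1): no bracket -> illegal
(3,6): flips 3 -> legal
(4,2): no bracket -> illegal
(4,6): no bracket -> illegal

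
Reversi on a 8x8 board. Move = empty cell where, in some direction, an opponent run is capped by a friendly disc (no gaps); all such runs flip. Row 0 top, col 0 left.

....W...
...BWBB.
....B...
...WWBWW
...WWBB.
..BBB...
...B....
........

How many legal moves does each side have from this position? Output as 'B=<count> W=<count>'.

Answer: B=6 W=14

Derivation:
-- B to move --
(0,3): no bracket -> illegal
(0,5): no bracket -> illegal
(2,2): no bracket -> illegal
(2,3): flips 3 -> legal
(2,5): flips 2 -> legal
(2,6): flips 1 -> legal
(2,7): flips 1 -> legal
(3,2): flips 3 -> legal
(4,2): flips 3 -> legal
(4,7): no bracket -> illegal
(5,5): no bracket -> illegal
B mobility = 6
-- W to move --
(0,2): no bracket -> illegal
(0,3): no bracket -> illegal
(0,5): no bracket -> illegal
(0,6): flips 2 -> legal
(0,7): no bracket -> illegal
(1,2): flips 1 -> legal
(1,7): flips 2 -> legal
(2,2): flips 1 -> legal
(2,3): no bracket -> illegal
(2,5): no bracket -> illegal
(2,6): flips 2 -> legal
(2,7): no bracket -> illegal
(4,1): no bracket -> illegal
(4,2): no bracket -> illegal
(4,7): flips 2 -> legal
(5,1): no bracket -> illegal
(5,5): flips 1 -> legal
(5,6): flips 2 -> legal
(5,7): no bracket -> illegal
(6,1): flips 1 -> legal
(6,2): flips 1 -> legal
(6,4): flips 1 -> legal
(6,5): flips 1 -> legal
(7,2): flips 3 -> legal
(7,3): flips 2 -> legal
(7,4): no bracket -> illegal
W mobility = 14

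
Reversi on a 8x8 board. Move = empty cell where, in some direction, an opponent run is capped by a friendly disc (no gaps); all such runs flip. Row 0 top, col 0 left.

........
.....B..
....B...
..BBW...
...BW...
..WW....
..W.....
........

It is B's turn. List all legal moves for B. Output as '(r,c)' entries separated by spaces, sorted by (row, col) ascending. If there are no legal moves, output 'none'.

(2,3): no bracket -> illegal
(2,5): flips 1 -> legal
(3,5): flips 1 -> legal
(4,1): no bracket -> illegal
(4,2): no bracket -> illegal
(4,5): flips 1 -> legal
(5,1): no bracket -> illegal
(5,4): flips 2 -> legal
(5,5): flips 1 -> legal
(6,1): flips 1 -> legal
(6,3): flips 1 -> legal
(6,4): no bracket -> illegal
(7,1): no bracket -> illegal
(7,2): no bracket -> illegal
(7,3): no bracket -> illegal

Answer: (2,5) (3,5) (4,5) (5,4) (5,5) (6,1) (6,3)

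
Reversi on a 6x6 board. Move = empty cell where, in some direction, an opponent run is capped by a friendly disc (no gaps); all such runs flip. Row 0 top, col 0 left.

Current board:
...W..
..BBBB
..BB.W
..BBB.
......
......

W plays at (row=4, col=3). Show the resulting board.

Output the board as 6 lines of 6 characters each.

Answer: ...W..
..BWBB
..BW.W
..BWW.
...W..
......

Derivation:
Place W at (4,3); scan 8 dirs for brackets.
Dir NW: opp run (3,2), next='.' -> no flip
Dir N: opp run (3,3) (2,3) (1,3) capped by W -> flip
Dir NE: opp run (3,4) capped by W -> flip
Dir W: first cell '.' (not opp) -> no flip
Dir E: first cell '.' (not opp) -> no flip
Dir SW: first cell '.' (not opp) -> no flip
Dir S: first cell '.' (not opp) -> no flip
Dir SE: first cell '.' (not opp) -> no flip
All flips: (1,3) (2,3) (3,3) (3,4)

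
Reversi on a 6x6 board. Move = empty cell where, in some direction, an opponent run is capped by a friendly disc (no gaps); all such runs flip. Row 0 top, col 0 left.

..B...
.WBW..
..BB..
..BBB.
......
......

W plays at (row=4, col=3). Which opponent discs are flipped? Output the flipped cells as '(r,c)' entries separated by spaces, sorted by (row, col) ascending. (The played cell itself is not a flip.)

Dir NW: opp run (3,2), next='.' -> no flip
Dir N: opp run (3,3) (2,3) capped by W -> flip
Dir NE: opp run (3,4), next='.' -> no flip
Dir W: first cell '.' (not opp) -> no flip
Dir E: first cell '.' (not opp) -> no flip
Dir SW: first cell '.' (not opp) -> no flip
Dir S: first cell '.' (not opp) -> no flip
Dir SE: first cell '.' (not opp) -> no flip

Answer: (2,3) (3,3)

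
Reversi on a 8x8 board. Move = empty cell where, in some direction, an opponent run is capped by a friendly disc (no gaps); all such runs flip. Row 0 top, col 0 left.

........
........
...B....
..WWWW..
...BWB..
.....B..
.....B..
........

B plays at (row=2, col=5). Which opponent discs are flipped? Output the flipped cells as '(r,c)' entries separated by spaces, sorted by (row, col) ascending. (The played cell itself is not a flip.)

Answer: (3,4) (3,5)

Derivation:
Dir NW: first cell '.' (not opp) -> no flip
Dir N: first cell '.' (not opp) -> no flip
Dir NE: first cell '.' (not opp) -> no flip
Dir W: first cell '.' (not opp) -> no flip
Dir E: first cell '.' (not opp) -> no flip
Dir SW: opp run (3,4) capped by B -> flip
Dir S: opp run (3,5) capped by B -> flip
Dir SE: first cell '.' (not opp) -> no flip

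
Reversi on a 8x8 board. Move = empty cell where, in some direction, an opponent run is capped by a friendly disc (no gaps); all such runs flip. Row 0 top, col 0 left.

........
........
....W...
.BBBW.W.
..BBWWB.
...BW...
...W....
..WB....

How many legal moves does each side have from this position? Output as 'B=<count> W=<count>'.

Answer: B=7 W=11

Derivation:
-- B to move --
(1,3): no bracket -> illegal
(1,4): no bracket -> illegal
(1,5): flips 1 -> legal
(2,3): no bracket -> illegal
(2,5): flips 1 -> legal
(2,6): flips 1 -> legal
(2,7): no bracket -> illegal
(3,5): flips 2 -> legal
(3,7): no bracket -> illegal
(4,7): no bracket -> illegal
(5,2): no bracket -> illegal
(5,5): flips 2 -> legal
(5,6): no bracket -> illegal
(6,1): no bracket -> illegal
(6,2): no bracket -> illegal
(6,4): no bracket -> illegal
(6,5): flips 1 -> legal
(7,1): flips 1 -> legal
(7,4): no bracket -> illegal
B mobility = 7
-- W to move --
(2,0): no bracket -> illegal
(2,1): flips 2 -> legal
(2,2): flips 1 -> legal
(2,3): flips 3 -> legal
(3,0): flips 3 -> legal
(3,5): no bracket -> illegal
(3,7): no bracket -> illegal
(4,0): no bracket -> illegal
(4,1): flips 2 -> legal
(4,7): flips 1 -> legal
(5,1): flips 2 -> legal
(5,2): flips 2 -> legal
(5,5): no bracket -> illegal
(5,6): flips 1 -> legal
(5,7): no bracket -> illegal
(6,2): flips 1 -> legal
(6,4): no bracket -> illegal
(7,4): flips 1 -> legal
W mobility = 11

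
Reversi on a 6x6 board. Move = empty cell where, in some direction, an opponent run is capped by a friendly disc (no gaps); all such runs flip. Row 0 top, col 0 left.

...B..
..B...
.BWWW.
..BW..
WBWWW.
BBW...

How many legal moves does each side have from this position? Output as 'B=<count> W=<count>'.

-- B to move --
(1,1): no bracket -> illegal
(1,3): no bracket -> illegal
(1,4): flips 1 -> legal
(1,5): flips 3 -> legal
(2,5): flips 3 -> legal
(3,0): flips 1 -> legal
(3,1): no bracket -> illegal
(3,4): flips 2 -> legal
(3,5): no bracket -> illegal
(4,5): flips 3 -> legal
(5,3): flips 1 -> legal
(5,4): flips 1 -> legal
(5,5): no bracket -> illegal
B mobility = 8
-- W to move --
(0,1): flips 1 -> legal
(0,2): flips 1 -> legal
(0,4): no bracket -> illegal
(1,0): flips 2 -> legal
(1,1): no bracket -> illegal
(1,3): no bracket -> illegal
(1,4): no bracket -> illegal
(2,0): flips 1 -> legal
(3,0): flips 1 -> legal
(3,1): flips 1 -> legal
W mobility = 6

Answer: B=8 W=6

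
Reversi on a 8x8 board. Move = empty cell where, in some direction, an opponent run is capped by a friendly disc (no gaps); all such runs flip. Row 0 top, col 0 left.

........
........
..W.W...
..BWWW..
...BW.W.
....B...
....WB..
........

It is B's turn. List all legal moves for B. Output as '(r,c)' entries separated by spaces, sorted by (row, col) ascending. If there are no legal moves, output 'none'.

(1,1): no bracket -> illegal
(1,2): flips 1 -> legal
(1,3): no bracket -> illegal
(1,4): flips 3 -> legal
(1,5): no bracket -> illegal
(2,1): no bracket -> illegal
(2,3): flips 1 -> legal
(2,5): flips 1 -> legal
(2,6): no bracket -> illegal
(3,1): no bracket -> illegal
(3,6): flips 3 -> legal
(3,7): no bracket -> illegal
(4,2): no bracket -> illegal
(4,5): flips 1 -> legal
(4,7): no bracket -> illegal
(5,3): no bracket -> illegal
(5,5): no bracket -> illegal
(5,6): no bracket -> illegal
(5,7): no bracket -> illegal
(6,3): flips 1 -> legal
(7,3): no bracket -> illegal
(7,4): flips 1 -> legal
(7,5): no bracket -> illegal

Answer: (1,2) (1,4) (2,3) (2,5) (3,6) (4,5) (6,3) (7,4)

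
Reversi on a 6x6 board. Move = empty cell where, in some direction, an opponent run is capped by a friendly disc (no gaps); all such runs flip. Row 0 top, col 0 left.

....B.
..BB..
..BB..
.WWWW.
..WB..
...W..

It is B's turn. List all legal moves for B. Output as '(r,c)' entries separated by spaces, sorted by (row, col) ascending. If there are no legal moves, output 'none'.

Answer: (2,1) (2,5) (4,0) (4,1) (4,4) (4,5) (5,2)

Derivation:
(2,0): no bracket -> illegal
(2,1): flips 1 -> legal
(2,4): no bracket -> illegal
(2,5): flips 1 -> legal
(3,0): no bracket -> illegal
(3,5): no bracket -> illegal
(4,0): flips 1 -> legal
(4,1): flips 2 -> legal
(4,4): flips 1 -> legal
(4,5): flips 1 -> legal
(5,1): no bracket -> illegal
(5,2): flips 2 -> legal
(5,4): no bracket -> illegal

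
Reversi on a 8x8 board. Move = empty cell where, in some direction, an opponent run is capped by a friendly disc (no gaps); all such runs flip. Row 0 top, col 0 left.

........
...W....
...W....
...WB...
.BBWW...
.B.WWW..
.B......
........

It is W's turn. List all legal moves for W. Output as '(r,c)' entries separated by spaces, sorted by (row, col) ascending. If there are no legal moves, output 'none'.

Answer: (2,4) (2,5) (3,1) (3,5) (4,0) (4,5) (6,0)

Derivation:
(2,4): flips 1 -> legal
(2,5): flips 1 -> legal
(3,0): no bracket -> illegal
(3,1): flips 1 -> legal
(3,2): no bracket -> illegal
(3,5): flips 1 -> legal
(4,0): flips 2 -> legal
(4,5): flips 1 -> legal
(5,0): no bracket -> illegal
(5,2): no bracket -> illegal
(6,0): flips 2 -> legal
(6,2): no bracket -> illegal
(7,0): no bracket -> illegal
(7,1): no bracket -> illegal
(7,2): no bracket -> illegal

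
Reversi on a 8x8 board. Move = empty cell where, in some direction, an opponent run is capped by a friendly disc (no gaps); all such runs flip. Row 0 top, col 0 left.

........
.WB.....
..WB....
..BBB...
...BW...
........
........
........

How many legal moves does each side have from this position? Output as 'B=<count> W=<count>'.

-- B to move --
(0,0): flips 2 -> legal
(0,1): no bracket -> illegal
(0,2): no bracket -> illegal
(1,0): flips 1 -> legal
(1,3): no bracket -> illegal
(2,0): no bracket -> illegal
(2,1): flips 1 -> legal
(3,1): no bracket -> illegal
(3,5): no bracket -> illegal
(4,5): flips 1 -> legal
(5,3): no bracket -> illegal
(5,4): flips 1 -> legal
(5,5): flips 1 -> legal
B mobility = 6
-- W to move --
(0,1): no bracket -> illegal
(0,2): flips 1 -> legal
(0,3): no bracket -> illegal
(1,3): flips 1 -> legal
(1,4): no bracket -> illegal
(2,1): no bracket -> illegal
(2,4): flips 2 -> legal
(2,5): no bracket -> illegal
(3,1): no bracket -> illegal
(3,5): no bracket -> illegal
(4,1): no bracket -> illegal
(4,2): flips 2 -> legal
(4,5): no bracket -> illegal
(5,2): no bracket -> illegal
(5,3): no bracket -> illegal
(5,4): no bracket -> illegal
W mobility = 4

Answer: B=6 W=4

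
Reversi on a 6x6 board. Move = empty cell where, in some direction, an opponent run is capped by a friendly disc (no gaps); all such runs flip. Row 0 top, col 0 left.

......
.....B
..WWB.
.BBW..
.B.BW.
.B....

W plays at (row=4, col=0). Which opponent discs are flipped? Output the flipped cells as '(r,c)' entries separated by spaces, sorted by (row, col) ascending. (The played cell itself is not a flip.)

Answer: (3,1)

Derivation:
Dir NW: edge -> no flip
Dir N: first cell '.' (not opp) -> no flip
Dir NE: opp run (3,1) capped by W -> flip
Dir W: edge -> no flip
Dir E: opp run (4,1), next='.' -> no flip
Dir SW: edge -> no flip
Dir S: first cell '.' (not opp) -> no flip
Dir SE: opp run (5,1), next=edge -> no flip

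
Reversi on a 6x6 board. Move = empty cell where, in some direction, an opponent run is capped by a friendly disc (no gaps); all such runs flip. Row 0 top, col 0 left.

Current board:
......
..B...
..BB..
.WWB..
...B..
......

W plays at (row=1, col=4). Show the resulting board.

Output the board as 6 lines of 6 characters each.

Answer: ......
..B.W.
..BW..
.WWB..
...B..
......

Derivation:
Place W at (1,4); scan 8 dirs for brackets.
Dir NW: first cell '.' (not opp) -> no flip
Dir N: first cell '.' (not opp) -> no flip
Dir NE: first cell '.' (not opp) -> no flip
Dir W: first cell '.' (not opp) -> no flip
Dir E: first cell '.' (not opp) -> no flip
Dir SW: opp run (2,3) capped by W -> flip
Dir S: first cell '.' (not opp) -> no flip
Dir SE: first cell '.' (not opp) -> no flip
All flips: (2,3)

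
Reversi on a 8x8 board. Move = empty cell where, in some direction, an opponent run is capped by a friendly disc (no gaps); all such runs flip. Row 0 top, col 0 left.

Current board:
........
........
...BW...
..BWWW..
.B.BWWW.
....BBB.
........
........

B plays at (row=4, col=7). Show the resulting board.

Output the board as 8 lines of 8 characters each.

Place B at (4,7); scan 8 dirs for brackets.
Dir NW: first cell '.' (not opp) -> no flip
Dir N: first cell '.' (not opp) -> no flip
Dir NE: edge -> no flip
Dir W: opp run (4,6) (4,5) (4,4) capped by B -> flip
Dir E: edge -> no flip
Dir SW: first cell 'B' (not opp) -> no flip
Dir S: first cell '.' (not opp) -> no flip
Dir SE: edge -> no flip
All flips: (4,4) (4,5) (4,6)

Answer: ........
........
...BW...
..BWWW..
.B.BBBBB
....BBB.
........
........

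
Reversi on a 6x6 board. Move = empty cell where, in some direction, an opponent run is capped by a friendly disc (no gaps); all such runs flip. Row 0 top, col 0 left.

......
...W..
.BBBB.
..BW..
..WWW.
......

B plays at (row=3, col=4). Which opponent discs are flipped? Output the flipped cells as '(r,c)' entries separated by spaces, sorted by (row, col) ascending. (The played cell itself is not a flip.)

Answer: (3,3)

Derivation:
Dir NW: first cell 'B' (not opp) -> no flip
Dir N: first cell 'B' (not opp) -> no flip
Dir NE: first cell '.' (not opp) -> no flip
Dir W: opp run (3,3) capped by B -> flip
Dir E: first cell '.' (not opp) -> no flip
Dir SW: opp run (4,3), next='.' -> no flip
Dir S: opp run (4,4), next='.' -> no flip
Dir SE: first cell '.' (not opp) -> no flip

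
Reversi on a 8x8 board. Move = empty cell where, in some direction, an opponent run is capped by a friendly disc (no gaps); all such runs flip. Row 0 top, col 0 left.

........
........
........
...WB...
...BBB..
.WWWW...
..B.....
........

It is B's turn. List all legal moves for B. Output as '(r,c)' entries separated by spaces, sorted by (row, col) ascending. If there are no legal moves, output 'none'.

(2,2): flips 1 -> legal
(2,3): flips 1 -> legal
(2,4): no bracket -> illegal
(3,2): flips 1 -> legal
(4,0): flips 1 -> legal
(4,1): no bracket -> illegal
(4,2): flips 1 -> legal
(5,0): no bracket -> illegal
(5,5): no bracket -> illegal
(6,0): no bracket -> illegal
(6,1): flips 1 -> legal
(6,3): flips 2 -> legal
(6,4): flips 1 -> legal
(6,5): flips 1 -> legal

Answer: (2,2) (2,3) (3,2) (4,0) (4,2) (6,1) (6,3) (6,4) (6,5)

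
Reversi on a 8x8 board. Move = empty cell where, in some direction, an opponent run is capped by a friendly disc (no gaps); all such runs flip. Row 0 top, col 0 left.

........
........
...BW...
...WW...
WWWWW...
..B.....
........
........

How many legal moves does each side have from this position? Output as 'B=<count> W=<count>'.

Answer: B=5 W=6

Derivation:
-- B to move --
(1,3): no bracket -> illegal
(1,4): no bracket -> illegal
(1,5): no bracket -> illegal
(2,2): no bracket -> illegal
(2,5): flips 3 -> legal
(3,0): flips 1 -> legal
(3,1): no bracket -> illegal
(3,2): flips 1 -> legal
(3,5): no bracket -> illegal
(4,5): flips 1 -> legal
(5,0): no bracket -> illegal
(5,1): no bracket -> illegal
(5,3): flips 2 -> legal
(5,4): no bracket -> illegal
(5,5): no bracket -> illegal
B mobility = 5
-- W to move --
(1,2): flips 1 -> legal
(1,3): flips 1 -> legal
(1,4): no bracket -> illegal
(2,2): flips 1 -> legal
(3,2): no bracket -> illegal
(5,1): no bracket -> illegal
(5,3): no bracket -> illegal
(6,1): flips 1 -> legal
(6,2): flips 1 -> legal
(6,3): flips 1 -> legal
W mobility = 6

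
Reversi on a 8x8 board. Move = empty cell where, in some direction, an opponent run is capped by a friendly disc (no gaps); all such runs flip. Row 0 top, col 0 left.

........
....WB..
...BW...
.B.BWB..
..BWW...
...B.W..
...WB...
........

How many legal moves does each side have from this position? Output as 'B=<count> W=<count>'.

-- B to move --
(0,3): no bracket -> illegal
(0,4): no bracket -> illegal
(0,5): flips 1 -> legal
(1,3): flips 2 -> legal
(2,5): flips 1 -> legal
(3,2): no bracket -> illegal
(4,5): flips 3 -> legal
(4,6): flips 1 -> legal
(5,2): no bracket -> illegal
(5,4): no bracket -> illegal
(5,6): no bracket -> illegal
(6,2): flips 1 -> legal
(6,5): no bracket -> illegal
(6,6): flips 2 -> legal
(7,2): no bracket -> illegal
(7,3): flips 1 -> legal
(7,4): no bracket -> illegal
B mobility = 8
-- W to move --
(0,4): no bracket -> illegal
(0,5): no bracket -> illegal
(0,6): flips 1 -> legal
(1,2): flips 1 -> legal
(1,3): flips 2 -> legal
(1,6): flips 1 -> legal
(2,0): no bracket -> illegal
(2,1): no bracket -> illegal
(2,2): flips 2 -> legal
(2,5): no bracket -> illegal
(2,6): flips 1 -> legal
(3,0): no bracket -> illegal
(3,2): flips 2 -> legal
(3,6): flips 1 -> legal
(4,0): no bracket -> illegal
(4,1): flips 1 -> legal
(4,5): no bracket -> illegal
(4,6): flips 1 -> legal
(5,1): flips 2 -> legal
(5,2): no bracket -> illegal
(5,4): no bracket -> illegal
(6,2): flips 1 -> legal
(6,5): flips 1 -> legal
(7,3): flips 1 -> legal
(7,4): no bracket -> illegal
(7,5): no bracket -> illegal
W mobility = 14

Answer: B=8 W=14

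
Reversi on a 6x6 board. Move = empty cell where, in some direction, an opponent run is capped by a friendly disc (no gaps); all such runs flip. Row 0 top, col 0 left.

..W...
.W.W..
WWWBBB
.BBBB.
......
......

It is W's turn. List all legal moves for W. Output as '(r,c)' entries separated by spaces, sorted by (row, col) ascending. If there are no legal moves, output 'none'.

Answer: (3,5) (4,0) (4,1) (4,2) (4,3) (4,4)

Derivation:
(1,2): no bracket -> illegal
(1,4): no bracket -> illegal
(1,5): no bracket -> illegal
(3,0): no bracket -> illegal
(3,5): flips 1 -> legal
(4,0): flips 1 -> legal
(4,1): flips 1 -> legal
(4,2): flips 2 -> legal
(4,3): flips 3 -> legal
(4,4): flips 1 -> legal
(4,5): no bracket -> illegal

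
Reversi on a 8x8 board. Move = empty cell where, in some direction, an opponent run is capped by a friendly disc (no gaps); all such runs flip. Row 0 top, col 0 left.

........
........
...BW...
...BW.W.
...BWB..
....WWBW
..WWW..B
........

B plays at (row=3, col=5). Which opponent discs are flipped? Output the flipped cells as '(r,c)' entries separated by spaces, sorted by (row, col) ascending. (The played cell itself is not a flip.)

Dir NW: opp run (2,4), next='.' -> no flip
Dir N: first cell '.' (not opp) -> no flip
Dir NE: first cell '.' (not opp) -> no flip
Dir W: opp run (3,4) capped by B -> flip
Dir E: opp run (3,6), next='.' -> no flip
Dir SW: opp run (4,4), next='.' -> no flip
Dir S: first cell 'B' (not opp) -> no flip
Dir SE: first cell '.' (not opp) -> no flip

Answer: (3,4)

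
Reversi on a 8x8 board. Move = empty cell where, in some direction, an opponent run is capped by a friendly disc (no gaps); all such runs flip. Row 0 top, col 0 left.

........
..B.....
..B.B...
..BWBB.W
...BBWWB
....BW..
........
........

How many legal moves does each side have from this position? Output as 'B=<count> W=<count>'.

Answer: B=8 W=11

Derivation:
-- B to move --
(2,3): flips 1 -> legal
(2,6): no bracket -> illegal
(2,7): flips 1 -> legal
(3,6): flips 1 -> legal
(4,2): flips 1 -> legal
(5,6): flips 2 -> legal
(5,7): flips 1 -> legal
(6,4): no bracket -> illegal
(6,5): flips 2 -> legal
(6,6): flips 1 -> legal
B mobility = 8
-- W to move --
(0,1): no bracket -> illegal
(0,2): no bracket -> illegal
(0,3): no bracket -> illegal
(1,1): flips 1 -> legal
(1,3): flips 2 -> legal
(1,4): no bracket -> illegal
(1,5): flips 1 -> legal
(2,1): no bracket -> illegal
(2,3): flips 1 -> legal
(2,5): flips 1 -> legal
(2,6): no bracket -> illegal
(3,1): flips 1 -> legal
(3,6): flips 2 -> legal
(4,1): no bracket -> illegal
(4,2): flips 2 -> legal
(5,2): no bracket -> illegal
(5,3): flips 2 -> legal
(5,6): no bracket -> illegal
(5,7): flips 1 -> legal
(6,3): flips 1 -> legal
(6,4): no bracket -> illegal
(6,5): no bracket -> illegal
W mobility = 11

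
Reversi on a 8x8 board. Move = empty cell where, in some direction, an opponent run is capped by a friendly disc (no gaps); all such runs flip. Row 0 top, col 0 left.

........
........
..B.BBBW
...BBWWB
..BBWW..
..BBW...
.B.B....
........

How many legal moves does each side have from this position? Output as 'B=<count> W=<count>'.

Answer: B=7 W=13

Derivation:
-- B to move --
(1,6): no bracket -> illegal
(1,7): flips 1 -> legal
(4,6): flips 4 -> legal
(4,7): flips 1 -> legal
(5,5): flips 4 -> legal
(5,6): flips 1 -> legal
(6,4): flips 2 -> legal
(6,5): flips 1 -> legal
B mobility = 7
-- W to move --
(1,1): flips 2 -> legal
(1,2): no bracket -> illegal
(1,3): flips 1 -> legal
(1,4): flips 3 -> legal
(1,5): flips 1 -> legal
(1,6): flips 1 -> legal
(1,7): flips 1 -> legal
(2,1): no bracket -> illegal
(2,3): flips 4 -> legal
(3,1): no bracket -> illegal
(3,2): flips 3 -> legal
(4,1): flips 2 -> legal
(4,6): no bracket -> illegal
(4,7): flips 1 -> legal
(5,0): no bracket -> illegal
(5,1): flips 2 -> legal
(6,0): no bracket -> illegal
(6,2): flips 1 -> legal
(6,4): no bracket -> illegal
(7,0): no bracket -> illegal
(7,1): no bracket -> illegal
(7,2): flips 1 -> legal
(7,3): no bracket -> illegal
(7,4): no bracket -> illegal
W mobility = 13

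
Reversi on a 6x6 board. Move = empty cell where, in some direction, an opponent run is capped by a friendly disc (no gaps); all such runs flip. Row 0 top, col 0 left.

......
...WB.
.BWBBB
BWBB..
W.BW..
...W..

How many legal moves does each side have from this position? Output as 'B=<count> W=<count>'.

-- B to move --
(0,2): flips 1 -> legal
(0,3): flips 1 -> legal
(0,4): no bracket -> illegal
(1,1): flips 1 -> legal
(1,2): flips 2 -> legal
(2,0): flips 1 -> legal
(3,4): no bracket -> illegal
(4,1): flips 1 -> legal
(4,4): flips 1 -> legal
(5,0): flips 1 -> legal
(5,1): no bracket -> illegal
(5,2): no bracket -> illegal
(5,4): flips 1 -> legal
B mobility = 9
-- W to move --
(0,3): no bracket -> illegal
(0,4): no bracket -> illegal
(0,5): no bracket -> illegal
(1,0): flips 2 -> legal
(1,1): flips 1 -> legal
(1,2): no bracket -> illegal
(1,5): flips 1 -> legal
(2,0): flips 2 -> legal
(3,4): flips 2 -> legal
(3,5): flips 1 -> legal
(4,1): flips 1 -> legal
(4,4): flips 1 -> legal
(5,1): no bracket -> illegal
(5,2): flips 2 -> legal
W mobility = 9

Answer: B=9 W=9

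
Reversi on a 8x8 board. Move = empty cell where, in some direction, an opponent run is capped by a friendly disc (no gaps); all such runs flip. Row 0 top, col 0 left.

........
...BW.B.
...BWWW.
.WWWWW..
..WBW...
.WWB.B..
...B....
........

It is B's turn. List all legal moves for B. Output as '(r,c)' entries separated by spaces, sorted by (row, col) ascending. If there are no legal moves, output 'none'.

Answer: (0,5) (1,5) (1,7) (2,0) (2,1) (2,2) (2,7) (3,6) (4,1) (4,5) (4,6) (5,0) (6,1)

Derivation:
(0,3): no bracket -> illegal
(0,4): no bracket -> illegal
(0,5): flips 1 -> legal
(1,5): flips 1 -> legal
(1,7): flips 3 -> legal
(2,0): flips 2 -> legal
(2,1): flips 1 -> legal
(2,2): flips 2 -> legal
(2,7): flips 3 -> legal
(3,0): no bracket -> illegal
(3,6): flips 1 -> legal
(3,7): no bracket -> illegal
(4,0): no bracket -> illegal
(4,1): flips 3 -> legal
(4,5): flips 2 -> legal
(4,6): flips 2 -> legal
(5,0): flips 2 -> legal
(5,4): no bracket -> illegal
(6,0): no bracket -> illegal
(6,1): flips 1 -> legal
(6,2): no bracket -> illegal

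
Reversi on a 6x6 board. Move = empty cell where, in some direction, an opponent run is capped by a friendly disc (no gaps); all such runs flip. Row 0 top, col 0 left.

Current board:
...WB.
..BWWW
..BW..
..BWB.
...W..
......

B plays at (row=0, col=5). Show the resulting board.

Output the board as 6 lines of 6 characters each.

Place B at (0,5); scan 8 dirs for brackets.
Dir NW: edge -> no flip
Dir N: edge -> no flip
Dir NE: edge -> no flip
Dir W: first cell 'B' (not opp) -> no flip
Dir E: edge -> no flip
Dir SW: opp run (1,4) (2,3) capped by B -> flip
Dir S: opp run (1,5), next='.' -> no flip
Dir SE: edge -> no flip
All flips: (1,4) (2,3)

Answer: ...WBB
..BWBW
..BB..
..BWB.
...W..
......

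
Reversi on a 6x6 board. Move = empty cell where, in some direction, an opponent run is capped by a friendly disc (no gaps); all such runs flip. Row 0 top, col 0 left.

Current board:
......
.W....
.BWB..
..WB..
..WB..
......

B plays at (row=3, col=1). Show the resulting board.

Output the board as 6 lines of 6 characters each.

Place B at (3,1); scan 8 dirs for brackets.
Dir NW: first cell '.' (not opp) -> no flip
Dir N: first cell 'B' (not opp) -> no flip
Dir NE: opp run (2,2), next='.' -> no flip
Dir W: first cell '.' (not opp) -> no flip
Dir E: opp run (3,2) capped by B -> flip
Dir SW: first cell '.' (not opp) -> no flip
Dir S: first cell '.' (not opp) -> no flip
Dir SE: opp run (4,2), next='.' -> no flip
All flips: (3,2)

Answer: ......
.W....
.BWB..
.BBB..
..WB..
......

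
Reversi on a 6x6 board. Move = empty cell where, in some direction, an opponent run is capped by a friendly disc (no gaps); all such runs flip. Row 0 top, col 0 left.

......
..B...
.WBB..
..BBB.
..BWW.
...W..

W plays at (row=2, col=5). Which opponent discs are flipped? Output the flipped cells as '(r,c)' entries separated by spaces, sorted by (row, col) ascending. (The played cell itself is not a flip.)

Dir NW: first cell '.' (not opp) -> no flip
Dir N: first cell '.' (not opp) -> no flip
Dir NE: edge -> no flip
Dir W: first cell '.' (not opp) -> no flip
Dir E: edge -> no flip
Dir SW: opp run (3,4) capped by W -> flip
Dir S: first cell '.' (not opp) -> no flip
Dir SE: edge -> no flip

Answer: (3,4)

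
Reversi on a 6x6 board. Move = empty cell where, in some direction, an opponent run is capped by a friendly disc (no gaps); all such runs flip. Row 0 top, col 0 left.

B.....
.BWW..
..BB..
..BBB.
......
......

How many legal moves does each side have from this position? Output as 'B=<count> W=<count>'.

-- B to move --
(0,1): flips 1 -> legal
(0,2): flips 1 -> legal
(0,3): flips 1 -> legal
(0,4): flips 1 -> legal
(1,4): flips 2 -> legal
(2,1): no bracket -> illegal
(2,4): no bracket -> illegal
B mobility = 5
-- W to move --
(0,1): no bracket -> illegal
(0,2): no bracket -> illegal
(1,0): flips 1 -> legal
(1,4): no bracket -> illegal
(2,0): no bracket -> illegal
(2,1): no bracket -> illegal
(2,4): no bracket -> illegal
(2,5): no bracket -> illegal
(3,1): flips 1 -> legal
(3,5): no bracket -> illegal
(4,1): no bracket -> illegal
(4,2): flips 2 -> legal
(4,3): flips 2 -> legal
(4,4): no bracket -> illegal
(4,5): flips 2 -> legal
W mobility = 5

Answer: B=5 W=5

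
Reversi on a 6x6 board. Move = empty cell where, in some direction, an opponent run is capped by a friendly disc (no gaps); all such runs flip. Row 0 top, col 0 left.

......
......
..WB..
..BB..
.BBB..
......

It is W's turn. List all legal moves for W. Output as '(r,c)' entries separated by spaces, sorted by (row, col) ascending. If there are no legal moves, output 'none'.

(1,2): no bracket -> illegal
(1,3): no bracket -> illegal
(1,4): no bracket -> illegal
(2,1): no bracket -> illegal
(2,4): flips 1 -> legal
(3,0): no bracket -> illegal
(3,1): no bracket -> illegal
(3,4): no bracket -> illegal
(4,0): no bracket -> illegal
(4,4): flips 1 -> legal
(5,0): no bracket -> illegal
(5,1): no bracket -> illegal
(5,2): flips 2 -> legal
(5,3): no bracket -> illegal
(5,4): no bracket -> illegal

Answer: (2,4) (4,4) (5,2)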